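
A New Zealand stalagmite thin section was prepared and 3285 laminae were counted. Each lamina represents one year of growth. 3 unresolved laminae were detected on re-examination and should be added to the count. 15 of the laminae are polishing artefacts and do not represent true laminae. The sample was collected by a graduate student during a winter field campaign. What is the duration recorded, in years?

3273 years

True lamina count = 3285 − 15 + 3 = 3273.
One lamina per year makes the duration 3273 years.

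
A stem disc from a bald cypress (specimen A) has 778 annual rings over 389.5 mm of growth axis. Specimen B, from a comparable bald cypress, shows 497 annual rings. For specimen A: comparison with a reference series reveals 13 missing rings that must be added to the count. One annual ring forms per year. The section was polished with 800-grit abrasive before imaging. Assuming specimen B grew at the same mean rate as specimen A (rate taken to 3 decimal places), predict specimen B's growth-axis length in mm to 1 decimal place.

Specimen A: adjusted count: 778 + 13 = 791 annual rings.
A: Mean rate = 389.5 mm / 791 years ≈ 0.492 mm/year.
B's length ≈ 0.492 × 497 = 244.5 mm.

244.5 mm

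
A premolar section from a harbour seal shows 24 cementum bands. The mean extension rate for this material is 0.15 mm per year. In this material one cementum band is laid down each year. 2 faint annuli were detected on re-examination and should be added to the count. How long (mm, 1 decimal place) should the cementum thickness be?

3.9 mm

Adjusted count: 24 + 2 = 26 cementum bands.
Predicted length = 0.15 mm/year × 26 years = 3.9 mm.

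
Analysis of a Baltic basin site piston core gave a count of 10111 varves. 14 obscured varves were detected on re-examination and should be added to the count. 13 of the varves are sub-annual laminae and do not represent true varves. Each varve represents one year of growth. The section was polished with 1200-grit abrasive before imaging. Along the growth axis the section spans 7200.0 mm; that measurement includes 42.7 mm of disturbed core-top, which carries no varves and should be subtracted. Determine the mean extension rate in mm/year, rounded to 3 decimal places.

0.708 mm/year

True varve count = 10111 − 13 + 14 = 10112.
Removing the 42.7 mm offcut leaves 7200.0 − 42.7 = 7157.3 mm.
7157.3 mm over 10112 years gives 7157.3 / 10112 ≈ 0.708 mm/year.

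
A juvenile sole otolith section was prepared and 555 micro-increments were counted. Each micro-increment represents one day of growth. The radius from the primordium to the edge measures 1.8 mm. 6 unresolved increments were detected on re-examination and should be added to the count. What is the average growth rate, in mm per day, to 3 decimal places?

0.003 mm per day

True micro-increment count = 555 + 6 = 561.
Extension rate ≈ 1.8 / 561 = 0.003 mm per day.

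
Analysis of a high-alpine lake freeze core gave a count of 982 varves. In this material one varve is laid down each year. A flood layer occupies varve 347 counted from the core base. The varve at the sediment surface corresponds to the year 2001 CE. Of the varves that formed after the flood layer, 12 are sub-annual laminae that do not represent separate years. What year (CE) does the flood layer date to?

Between varve 347 and the sediment surface there are 982 − 347 = 635 varves.
Removing the 12 false varves leaves 635 − 12 = 623 true varves beyond the flood layer.
2001 − 623 = 1378 CE.

1378 CE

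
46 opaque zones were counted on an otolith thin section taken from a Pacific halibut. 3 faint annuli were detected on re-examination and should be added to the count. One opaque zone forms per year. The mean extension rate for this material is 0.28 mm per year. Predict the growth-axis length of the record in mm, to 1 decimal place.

After corrections the count is 46 + 3 = 49 opaque zones.
Length ≈ 0.28 × 49 = 13.7 mm.

13.7 mm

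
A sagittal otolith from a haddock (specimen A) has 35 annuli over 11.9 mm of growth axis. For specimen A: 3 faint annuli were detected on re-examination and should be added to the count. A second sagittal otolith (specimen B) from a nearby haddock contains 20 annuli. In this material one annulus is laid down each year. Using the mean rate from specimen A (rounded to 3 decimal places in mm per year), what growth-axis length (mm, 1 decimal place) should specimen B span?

6.3 mm

Specimen A: after corrections the count is 35 + 3 = 38 annuli.
A: Extension rate ≈ 11.9 / 38 = 0.313 mm/yr.
B's length ≈ 0.313 × 20 = 6.3 mm.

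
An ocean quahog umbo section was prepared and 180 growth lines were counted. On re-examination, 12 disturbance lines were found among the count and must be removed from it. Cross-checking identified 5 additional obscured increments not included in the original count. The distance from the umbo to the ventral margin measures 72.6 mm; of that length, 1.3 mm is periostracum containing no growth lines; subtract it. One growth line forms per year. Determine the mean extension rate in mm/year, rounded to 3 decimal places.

Adjusted count: 180 − 12 + 5 = 173 growth lines.
Removing the 1.3 mm offcut leaves 72.6 − 1.3 = 71.3 mm.
Extension rate ≈ 71.3 / 173 = 0.412 mm/year.

0.412 mm/year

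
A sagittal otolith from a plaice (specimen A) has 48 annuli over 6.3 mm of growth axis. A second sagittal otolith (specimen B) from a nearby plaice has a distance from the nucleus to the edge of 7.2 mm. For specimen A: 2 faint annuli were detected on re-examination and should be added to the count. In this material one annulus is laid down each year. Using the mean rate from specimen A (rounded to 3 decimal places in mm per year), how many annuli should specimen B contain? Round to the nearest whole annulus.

57 annuli

Specimen A: adjusted count: 48 + 2 = 50 annuli.
A: Mean rate = 6.3 mm / 50 years ≈ 0.126 mm/year.
Specimen B: 7.2 mm / 0.126 mm per year = 57.14 years ≈ 57 annuli.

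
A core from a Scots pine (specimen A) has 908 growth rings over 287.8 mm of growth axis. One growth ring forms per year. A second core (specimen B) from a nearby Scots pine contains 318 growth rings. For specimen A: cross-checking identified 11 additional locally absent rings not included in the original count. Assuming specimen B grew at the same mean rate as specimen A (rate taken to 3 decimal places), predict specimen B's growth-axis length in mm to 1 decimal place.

Specimen A: true growth ring count = 908 + 11 = 919.
A: Extension rate ≈ 287.8 / 919 = 0.313 mm/year.
Length of B = 0.313 × 318 = 99.5 mm.

99.5 mm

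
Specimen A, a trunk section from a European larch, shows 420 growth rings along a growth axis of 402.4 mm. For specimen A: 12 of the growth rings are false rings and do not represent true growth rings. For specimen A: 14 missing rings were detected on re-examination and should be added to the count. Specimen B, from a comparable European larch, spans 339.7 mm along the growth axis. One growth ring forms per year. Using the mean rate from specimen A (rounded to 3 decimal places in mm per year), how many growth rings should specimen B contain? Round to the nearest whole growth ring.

356 growth rings

Specimen A: true growth ring count = 420 − 12 + 14 = 422.
A: Extension rate ≈ 402.4 / 422 = 0.954 mm/yr.
B spans 339.7 / 0.954 = 356.08 years ≈ 356 growth rings.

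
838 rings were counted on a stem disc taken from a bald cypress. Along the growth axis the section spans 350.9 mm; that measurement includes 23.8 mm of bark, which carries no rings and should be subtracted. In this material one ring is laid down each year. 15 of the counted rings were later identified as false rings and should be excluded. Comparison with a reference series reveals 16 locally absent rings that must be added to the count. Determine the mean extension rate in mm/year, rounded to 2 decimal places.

0.39 mm/year

Adjusted count: 838 − 15 + 16 = 839 rings.
Removing the 23.8 mm offcut leaves 350.9 − 23.8 = 327.1 mm.
Extension rate ≈ 327.1 / 839 = 0.39 mm/year.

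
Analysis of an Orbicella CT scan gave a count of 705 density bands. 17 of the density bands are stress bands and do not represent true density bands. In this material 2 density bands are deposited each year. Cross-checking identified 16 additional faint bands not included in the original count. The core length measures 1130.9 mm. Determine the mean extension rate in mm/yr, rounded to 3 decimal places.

Adjusted count: 705 − 17 + 16 = 704 density bands.
With 2 density bands per year, 704 / 2 = 352 years.
Mean rate = 1130.9 mm / 352 years ≈ 3.213 mm/yr.

3.213 mm/yr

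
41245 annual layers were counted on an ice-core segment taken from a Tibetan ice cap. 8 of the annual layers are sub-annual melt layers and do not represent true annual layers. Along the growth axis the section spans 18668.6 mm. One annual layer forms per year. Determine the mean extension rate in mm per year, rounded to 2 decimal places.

0.45 mm per year

True annual layer count = 41245 − 8 = 41237.
Mean rate = 18668.6 mm / 41237 years ≈ 0.45 mm per year.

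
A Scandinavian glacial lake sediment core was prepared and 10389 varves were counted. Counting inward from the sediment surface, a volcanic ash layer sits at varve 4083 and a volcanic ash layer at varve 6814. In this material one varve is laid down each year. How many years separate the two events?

2731 years

Separation: 6814 − 4083 = 2731 varves.
At one varve per year, 2731 years elapsed between them.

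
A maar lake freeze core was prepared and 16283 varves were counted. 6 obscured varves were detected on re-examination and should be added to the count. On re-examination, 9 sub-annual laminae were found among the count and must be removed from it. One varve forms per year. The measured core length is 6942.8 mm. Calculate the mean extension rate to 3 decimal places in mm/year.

0.426 mm/year

After corrections the count is 16283 − 9 + 6 = 16280 varves.
Mean rate = 6942.8 mm / 16280 years ≈ 0.426 mm/year.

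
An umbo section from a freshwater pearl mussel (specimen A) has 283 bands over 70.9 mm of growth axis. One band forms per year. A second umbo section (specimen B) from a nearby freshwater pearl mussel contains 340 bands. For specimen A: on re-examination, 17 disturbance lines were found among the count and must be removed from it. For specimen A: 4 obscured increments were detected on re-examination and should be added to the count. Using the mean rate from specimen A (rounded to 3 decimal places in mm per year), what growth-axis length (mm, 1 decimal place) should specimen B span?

Specimen A: adjusted count: 283 − 17 + 4 = 270 bands.
A: Mean rate = 70.9 mm / 270 years ≈ 0.263 mm/year.
B's length ≈ 0.263 × 340 = 89.4 mm.

89.4 mm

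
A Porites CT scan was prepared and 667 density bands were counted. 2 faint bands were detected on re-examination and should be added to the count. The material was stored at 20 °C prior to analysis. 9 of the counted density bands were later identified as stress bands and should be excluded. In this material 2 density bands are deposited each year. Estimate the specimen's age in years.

330 yr

After corrections the count is 667 − 9 + 2 = 660 density bands.
660 density bands at 2 per year is 660 / 2 = 330 years.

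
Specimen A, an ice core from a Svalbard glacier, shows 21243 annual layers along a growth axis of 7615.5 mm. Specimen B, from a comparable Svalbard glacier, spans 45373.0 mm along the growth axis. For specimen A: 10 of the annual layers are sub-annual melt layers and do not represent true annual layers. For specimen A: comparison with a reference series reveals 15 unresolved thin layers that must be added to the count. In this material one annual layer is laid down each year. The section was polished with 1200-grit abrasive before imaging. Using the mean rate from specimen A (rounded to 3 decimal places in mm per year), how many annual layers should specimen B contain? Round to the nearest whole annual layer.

Specimen A: correcting the raw count gives 21243 − 10 + 15 = 21248 true annual layers.
A: Mean rate = 7615.5 mm / 21248 years ≈ 0.358 mm per year.
Specimen B: 45373.0 mm / 0.358 mm per year = 126740.22 years ≈ 126740 annual layers.

126740 annual layers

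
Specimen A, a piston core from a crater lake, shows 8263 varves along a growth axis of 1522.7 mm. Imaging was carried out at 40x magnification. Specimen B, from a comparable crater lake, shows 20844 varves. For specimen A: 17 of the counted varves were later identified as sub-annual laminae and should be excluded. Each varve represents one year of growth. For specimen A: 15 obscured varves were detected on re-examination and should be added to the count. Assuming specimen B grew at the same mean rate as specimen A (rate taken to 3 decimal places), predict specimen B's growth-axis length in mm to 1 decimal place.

3835.3 mm

Specimen A: correcting the raw count gives 8263 − 17 + 15 = 8261 true varves.
A: Mean rate = 1522.7 mm / 8261 years ≈ 0.184 mm per year.
Length of B = 0.184 × 20844 = 3835.3 mm.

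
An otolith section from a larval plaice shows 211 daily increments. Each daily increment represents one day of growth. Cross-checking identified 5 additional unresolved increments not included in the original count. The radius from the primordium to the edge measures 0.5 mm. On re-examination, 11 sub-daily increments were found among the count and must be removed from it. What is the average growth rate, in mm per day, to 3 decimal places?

0.002 mm per day

Adjusted count: 211 − 11 + 5 = 205 daily increments.
Extension rate ≈ 0.5 / 205 = 0.002 mm per day.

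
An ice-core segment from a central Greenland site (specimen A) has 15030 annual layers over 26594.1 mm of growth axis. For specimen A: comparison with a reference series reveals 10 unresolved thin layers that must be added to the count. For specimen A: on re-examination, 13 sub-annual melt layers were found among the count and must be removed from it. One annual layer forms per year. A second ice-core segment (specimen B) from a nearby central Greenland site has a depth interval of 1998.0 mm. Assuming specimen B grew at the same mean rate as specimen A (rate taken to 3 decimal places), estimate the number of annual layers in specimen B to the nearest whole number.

Specimen A: after corrections the count is 15030 − 13 + 10 = 15027 annual layers.
A: 26594.1 mm over 15027 years gives 26594.1 / 15027 ≈ 1.770 mm per year.
For B, 1998.0 / 1.770 = 1128.81 years ≈ 1129 annual layers.

1129 annual layers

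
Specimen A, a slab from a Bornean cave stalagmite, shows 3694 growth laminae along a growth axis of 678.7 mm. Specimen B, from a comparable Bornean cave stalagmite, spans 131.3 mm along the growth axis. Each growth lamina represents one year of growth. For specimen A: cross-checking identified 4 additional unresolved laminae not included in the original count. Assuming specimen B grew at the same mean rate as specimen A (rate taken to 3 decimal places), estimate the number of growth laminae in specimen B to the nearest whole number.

Specimen A: true growth lamina count = 3694 + 4 = 3698.
A: Extension rate ≈ 678.7 / 3698 = 0.184 mm per year.
For B, 131.3 / 0.184 = 713.59 years ≈ 714 growth laminae.

714 growth laminae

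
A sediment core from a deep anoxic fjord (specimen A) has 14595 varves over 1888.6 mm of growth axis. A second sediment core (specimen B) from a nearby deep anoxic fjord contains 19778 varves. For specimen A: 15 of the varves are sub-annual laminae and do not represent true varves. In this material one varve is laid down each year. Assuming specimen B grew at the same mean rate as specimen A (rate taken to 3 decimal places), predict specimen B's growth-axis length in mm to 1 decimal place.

2571.1 mm

Specimen A: after corrections the count is 14595 − 15 = 14580 varves.
A: Mean rate = 1888.6 mm / 14580 years ≈ 0.130 mm per year.
B's length ≈ 0.130 × 19778 = 2571.1 mm.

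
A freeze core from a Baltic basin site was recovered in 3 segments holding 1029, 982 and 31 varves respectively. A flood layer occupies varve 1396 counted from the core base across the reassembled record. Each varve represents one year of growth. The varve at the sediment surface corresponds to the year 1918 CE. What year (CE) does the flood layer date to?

1272 CE

Total varves = 1029 + 982 + 31 = 2042.
Between varve 1396 and the sediment surface there are 2042 − 1396 = 646 varves.
1918 − 646 = 1272 CE.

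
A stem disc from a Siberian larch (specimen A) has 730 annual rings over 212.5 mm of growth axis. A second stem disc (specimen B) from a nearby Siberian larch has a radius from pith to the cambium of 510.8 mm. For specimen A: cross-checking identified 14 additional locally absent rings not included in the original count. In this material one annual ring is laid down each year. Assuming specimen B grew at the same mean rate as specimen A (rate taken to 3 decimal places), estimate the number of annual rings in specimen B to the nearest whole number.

1786 annual rings

Specimen A: after corrections the count is 730 + 14 = 744 annual rings.
A: 212.5 mm over 744 years gives 212.5 / 744 ≈ 0.286 mm/year.
For B, 510.8 / 0.286 = 1786.01 years ≈ 1786 annual rings.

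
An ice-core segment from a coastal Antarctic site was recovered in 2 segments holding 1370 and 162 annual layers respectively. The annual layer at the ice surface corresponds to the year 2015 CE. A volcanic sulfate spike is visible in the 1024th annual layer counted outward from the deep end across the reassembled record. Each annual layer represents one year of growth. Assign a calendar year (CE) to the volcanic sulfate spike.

1507 CE

Total annual layers = 1370 + 162 = 1532.
1532 − 1024 = 508 annual layers lie beyond the volcanic sulfate spike toward the ice surface.
Counting back 508 years from 2015 CE places the volcanic sulfate spike in 2015 − 508 = 1507 CE.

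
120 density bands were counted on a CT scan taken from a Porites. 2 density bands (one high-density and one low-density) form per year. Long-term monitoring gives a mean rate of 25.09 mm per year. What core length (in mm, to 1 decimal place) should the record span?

1505.4 mm

120 density bands at 2 per year is 120 / 2 = 60 years.
60 years at 25.09 mm/year gives 25.09 × 60 = 1505.4 mm.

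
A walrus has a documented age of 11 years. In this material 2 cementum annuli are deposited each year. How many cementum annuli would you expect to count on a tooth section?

11 years at 2 cementum annuli per year gives 11 × 2 = 22 cementum annuli.
So 22 cementum annuli should be present.

22 cementum annuli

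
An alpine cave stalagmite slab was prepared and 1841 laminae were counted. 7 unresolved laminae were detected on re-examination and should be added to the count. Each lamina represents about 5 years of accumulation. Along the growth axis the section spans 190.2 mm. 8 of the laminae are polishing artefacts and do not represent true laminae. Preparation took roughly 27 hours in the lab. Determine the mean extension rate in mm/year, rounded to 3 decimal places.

Correcting the raw count gives 1841 − 8 + 7 = 1840 true laminae.
1840 laminae at 5 years each span 1840 × 5 = 9200 years.
Mean rate = 190.2 mm / 9200 years ≈ 0.021 mm/year.

0.021 mm/year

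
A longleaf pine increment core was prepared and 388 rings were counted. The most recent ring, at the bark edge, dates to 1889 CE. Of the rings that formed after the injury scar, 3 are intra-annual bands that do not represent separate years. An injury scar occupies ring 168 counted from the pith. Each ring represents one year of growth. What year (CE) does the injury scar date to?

Between ring 168 and the bark edge there are 388 − 168 = 220 rings.
Excluding 3 false rings: 220 − 3 = 217.
1889 − 217 = 1672 CE.

1672 CE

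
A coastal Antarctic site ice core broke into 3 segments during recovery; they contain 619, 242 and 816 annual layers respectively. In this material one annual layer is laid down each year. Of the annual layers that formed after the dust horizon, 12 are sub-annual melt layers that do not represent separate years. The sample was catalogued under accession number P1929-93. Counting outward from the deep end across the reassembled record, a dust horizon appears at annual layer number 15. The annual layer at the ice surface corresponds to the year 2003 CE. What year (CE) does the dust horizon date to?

353 CE

Total annual layers = 619 + 242 + 816 = 1677.
1677 − 15 = 1662 annual layers lie beyond the dust horizon toward the ice surface.
Removing the 12 false annual layers leaves 1662 − 12 = 1650 true annual layers beyond the dust horizon.
Counting back 1650 years from 2003 CE places the dust horizon in 2003 − 1650 = 353 CE.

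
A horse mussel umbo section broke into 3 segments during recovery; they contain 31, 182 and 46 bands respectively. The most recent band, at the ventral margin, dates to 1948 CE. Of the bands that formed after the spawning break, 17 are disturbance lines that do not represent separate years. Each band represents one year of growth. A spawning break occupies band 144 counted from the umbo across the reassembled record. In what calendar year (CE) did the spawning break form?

Total bands = 31 + 182 + 46 = 259.
Between band 144 and the ventral margin there are 259 − 144 = 115 bands.
Removing the 17 false bands leaves 115 − 17 = 98 true bands beyond the spawning break.
Counting back 98 years from 1948 CE places the spawning break in 1948 − 98 = 1850 CE.

1850 CE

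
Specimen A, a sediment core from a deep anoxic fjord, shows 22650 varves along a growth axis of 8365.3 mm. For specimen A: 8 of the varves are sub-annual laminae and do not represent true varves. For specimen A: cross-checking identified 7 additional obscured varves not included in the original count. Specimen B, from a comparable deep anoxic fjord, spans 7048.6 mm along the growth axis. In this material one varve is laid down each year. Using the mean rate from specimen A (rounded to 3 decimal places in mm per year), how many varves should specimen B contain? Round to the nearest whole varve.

Specimen A: after corrections the count is 22650 − 8 + 7 = 22649 varves.
A: 8365.3 mm over 22649 years gives 8365.3 / 22649 ≈ 0.369 mm per year.
Specimen B: 7048.6 mm / 0.369 mm per year = 19101.90 years ≈ 19102 varves.

19102 varves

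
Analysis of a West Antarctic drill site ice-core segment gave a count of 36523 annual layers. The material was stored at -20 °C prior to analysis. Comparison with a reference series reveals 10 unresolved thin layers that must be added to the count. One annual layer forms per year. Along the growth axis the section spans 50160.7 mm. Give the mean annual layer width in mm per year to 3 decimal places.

True annual layer count = 36523 + 10 = 36533.
Extension rate ≈ 50160.7 / 36533 = 1.373 mm per year.

1.373 mm per year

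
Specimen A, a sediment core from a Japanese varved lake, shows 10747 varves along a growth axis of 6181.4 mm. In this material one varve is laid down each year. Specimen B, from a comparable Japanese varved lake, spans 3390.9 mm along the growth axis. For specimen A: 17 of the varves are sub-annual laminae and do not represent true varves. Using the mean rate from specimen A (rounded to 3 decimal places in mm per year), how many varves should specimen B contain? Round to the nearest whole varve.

Specimen A: correcting the raw count gives 10747 − 17 = 10730 true varves.
A: Mean rate = 6181.4 mm / 10730 years ≈ 0.576 mm/yr.
B spans 3390.9 / 0.576 = 5886.98 years ≈ 5887 varves.

5887 varves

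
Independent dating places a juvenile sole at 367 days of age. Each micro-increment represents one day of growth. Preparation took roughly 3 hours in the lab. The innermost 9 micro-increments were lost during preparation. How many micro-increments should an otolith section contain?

358 micro-increments

At one micro-increment per day, 367 days correspond to 367 micro-increments.
367 − 9 missed = 358 micro-increments expected in the prepared section.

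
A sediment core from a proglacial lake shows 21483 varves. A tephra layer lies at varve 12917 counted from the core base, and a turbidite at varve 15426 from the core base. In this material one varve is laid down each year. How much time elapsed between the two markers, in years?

2509 years

Separation: 15426 − 12917 = 2509 varves.
That is 2509 years at one varve per year.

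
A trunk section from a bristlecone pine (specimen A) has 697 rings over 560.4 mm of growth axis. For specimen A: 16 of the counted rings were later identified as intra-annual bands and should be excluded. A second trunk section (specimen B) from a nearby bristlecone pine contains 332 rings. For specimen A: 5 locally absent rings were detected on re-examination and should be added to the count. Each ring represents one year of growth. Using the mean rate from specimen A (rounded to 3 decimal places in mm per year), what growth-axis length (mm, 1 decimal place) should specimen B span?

Specimen A: correcting the raw count gives 697 − 16 + 5 = 686 true rings.
A: 560.4 mm over 686 years gives 560.4 / 686 ≈ 0.817 mm/year.
B's length ≈ 0.817 × 332 = 271.2 mm.

271.2 mm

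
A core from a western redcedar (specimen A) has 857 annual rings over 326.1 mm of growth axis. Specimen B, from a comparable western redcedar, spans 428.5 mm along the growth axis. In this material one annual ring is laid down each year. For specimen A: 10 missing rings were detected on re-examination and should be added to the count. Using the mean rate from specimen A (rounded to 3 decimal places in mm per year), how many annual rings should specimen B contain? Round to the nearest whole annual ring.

1140 annual rings

Specimen A: true annual ring count = 857 + 10 = 867.
A: Mean rate = 326.1 mm / 867 years ≈ 0.376 mm/yr.
For B, 428.5 / 0.376 = 1139.63 years ≈ 1140 annual rings.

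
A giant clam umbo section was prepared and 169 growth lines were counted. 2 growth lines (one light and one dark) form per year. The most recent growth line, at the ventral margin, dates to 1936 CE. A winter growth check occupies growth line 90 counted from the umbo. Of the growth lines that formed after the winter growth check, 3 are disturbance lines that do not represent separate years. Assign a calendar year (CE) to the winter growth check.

169 − 90 = 79 growth lines lie beyond the winter growth check toward the ventral margin.
Removing the 3 false growth lines leaves 79 − 3 = 76 true growth lines beyond the winter growth check.
76 growth lines at 2 per year is 76 / 2 = 38 years.
The growth line at the ventral margin is 1936 CE, so the winter growth check dates to 1936 − 38 = 1898 CE.

1898 CE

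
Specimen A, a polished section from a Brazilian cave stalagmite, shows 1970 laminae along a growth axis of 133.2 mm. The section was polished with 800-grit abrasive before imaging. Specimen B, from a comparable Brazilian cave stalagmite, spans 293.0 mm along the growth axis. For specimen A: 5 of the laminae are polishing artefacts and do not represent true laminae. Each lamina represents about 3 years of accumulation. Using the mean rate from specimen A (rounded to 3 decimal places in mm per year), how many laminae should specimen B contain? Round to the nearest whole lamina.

4246 laminae

Specimen A: correcting the raw count gives 1970 − 5 = 1965 true laminae.
Specimen A: 1965 laminae at 3 years each span 1965 × 3 = 5895 years.
A: Mean rate = 133.2 mm / 5895 years ≈ 0.023 mm/year.
B spans 293.0 / 0.023 = 12739.13 years; at 3 years per lamina that is 12739.13 / 3 ≈ 4246 laminae.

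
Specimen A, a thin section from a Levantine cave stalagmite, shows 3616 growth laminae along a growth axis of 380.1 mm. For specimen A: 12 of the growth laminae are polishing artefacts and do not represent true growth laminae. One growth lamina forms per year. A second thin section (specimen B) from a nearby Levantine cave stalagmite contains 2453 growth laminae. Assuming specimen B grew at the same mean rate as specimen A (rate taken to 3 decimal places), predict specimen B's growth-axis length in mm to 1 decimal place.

257.6 mm

Specimen A: true growth lamina count = 3616 − 12 = 3604.
A: Mean rate = 380.1 mm / 3604 years ≈ 0.105 mm per year.
Length of B = 0.105 × 2453 = 257.6 mm.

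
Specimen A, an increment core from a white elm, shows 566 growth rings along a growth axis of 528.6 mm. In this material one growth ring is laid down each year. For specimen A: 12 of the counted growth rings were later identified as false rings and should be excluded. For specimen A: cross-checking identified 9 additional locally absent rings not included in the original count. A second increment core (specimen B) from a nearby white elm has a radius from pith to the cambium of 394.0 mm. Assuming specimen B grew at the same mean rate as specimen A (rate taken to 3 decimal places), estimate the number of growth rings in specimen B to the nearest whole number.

Specimen A: correcting the raw count gives 566 − 12 + 9 = 563 true growth rings.
A: 528.6 mm over 563 years gives 528.6 / 563 ≈ 0.939 mm/year.
B spans 394.0 / 0.939 = 419.60 years ≈ 420 growth rings.

420 growth rings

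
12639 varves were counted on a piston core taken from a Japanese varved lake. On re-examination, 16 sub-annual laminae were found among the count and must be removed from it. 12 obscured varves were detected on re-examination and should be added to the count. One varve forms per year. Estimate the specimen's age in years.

After corrections the count is 12639 − 16 + 12 = 12635 varves.
One varve per year makes the duration 12635 years.

12635 years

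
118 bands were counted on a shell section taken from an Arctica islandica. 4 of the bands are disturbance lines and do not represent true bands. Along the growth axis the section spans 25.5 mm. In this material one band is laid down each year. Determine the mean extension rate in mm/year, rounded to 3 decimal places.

0.224 mm/year

After corrections the count is 118 − 4 = 114 bands.
Mean rate = 25.5 mm / 114 years ≈ 0.224 mm/year.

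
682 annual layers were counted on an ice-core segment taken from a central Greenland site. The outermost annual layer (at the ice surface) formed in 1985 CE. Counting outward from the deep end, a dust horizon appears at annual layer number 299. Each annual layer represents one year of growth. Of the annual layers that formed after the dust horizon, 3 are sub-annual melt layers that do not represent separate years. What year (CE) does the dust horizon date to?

The dust horizon sits at annual layer 299 from the deep end, so 682 − 299 = 383 annual layers formed after it.
383 − 3 false = 380 true annual layers after the dust horizon.
Counting back 380 years from 1985 CE places the dust horizon in 1985 − 380 = 1605 CE.

1605 CE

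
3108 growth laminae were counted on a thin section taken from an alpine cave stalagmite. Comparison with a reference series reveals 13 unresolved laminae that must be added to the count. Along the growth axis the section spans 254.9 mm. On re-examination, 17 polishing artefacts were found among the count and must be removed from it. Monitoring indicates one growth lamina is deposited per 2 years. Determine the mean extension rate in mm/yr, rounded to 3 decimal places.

Correcting the raw count gives 3108 − 17 + 13 = 3104 true growth laminae.
3104 growth laminae at 2 years each span 3104 × 2 = 6208 years.
Extension rate ≈ 254.9 / 6208 = 0.041 mm/yr.

0.041 mm/yr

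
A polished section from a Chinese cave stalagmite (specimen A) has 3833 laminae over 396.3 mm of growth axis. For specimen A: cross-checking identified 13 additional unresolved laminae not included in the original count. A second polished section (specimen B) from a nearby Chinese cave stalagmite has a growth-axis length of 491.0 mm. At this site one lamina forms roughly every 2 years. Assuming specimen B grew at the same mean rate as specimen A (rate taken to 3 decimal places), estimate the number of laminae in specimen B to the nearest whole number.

Specimen A: true lamina count = 3833 + 13 = 3846.
Specimen A: at 2 years per lamina, 3846 × 2 = 7692 years.
A: 396.3 mm over 7692 years gives 396.3 / 7692 ≈ 0.052 mm/yr.
B spans 491.0 / 0.052 = 9442.31 years; at 2 years per lamina that is 9442.31 / 2 ≈ 4721 laminae.

4721 laminae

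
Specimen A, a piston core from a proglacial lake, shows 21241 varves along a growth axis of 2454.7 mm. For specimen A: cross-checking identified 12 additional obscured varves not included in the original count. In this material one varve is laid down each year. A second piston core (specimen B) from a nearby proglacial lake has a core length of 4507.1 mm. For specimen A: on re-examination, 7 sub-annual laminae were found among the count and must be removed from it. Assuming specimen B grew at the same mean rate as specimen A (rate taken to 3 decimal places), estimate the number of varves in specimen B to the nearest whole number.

Specimen A: correcting the raw count gives 21241 − 7 + 12 = 21246 true varves.
A: Mean rate = 2454.7 mm / 21246 years ≈ 0.116 mm/year.
Specimen B: 4507.1 mm / 0.116 mm per year = 38854.31 years ≈ 38854 varves.

38854 varves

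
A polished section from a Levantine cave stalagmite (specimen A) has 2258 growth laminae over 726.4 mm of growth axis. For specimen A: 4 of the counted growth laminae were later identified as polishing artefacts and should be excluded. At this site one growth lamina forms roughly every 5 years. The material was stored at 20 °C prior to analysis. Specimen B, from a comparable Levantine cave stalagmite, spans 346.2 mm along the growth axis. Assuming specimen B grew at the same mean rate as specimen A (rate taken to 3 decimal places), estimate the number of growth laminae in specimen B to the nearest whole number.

Specimen A: adjusted count: 2258 − 4 = 2254 growth laminae.
Specimen A: multiplying by 5 years per growth lamina: 2254 × 5 = 11270 years.
A: 726.4 mm over 11270 years gives 726.4 / 11270 ≈ 0.064 mm/yr.
For B, 346.2 / 0.064 = 5409.38 years; at 5 years per growth lamina that is 5409.38 / 5 ≈ 1082 growth laminae.

1082 growth laminae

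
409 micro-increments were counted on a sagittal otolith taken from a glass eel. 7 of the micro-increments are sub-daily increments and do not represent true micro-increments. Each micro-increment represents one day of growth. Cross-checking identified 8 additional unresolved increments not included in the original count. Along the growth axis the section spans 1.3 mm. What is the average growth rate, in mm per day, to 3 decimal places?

0.003 mm per day

Correcting the raw count gives 409 − 7 + 8 = 410 true micro-increments.
Extension rate ≈ 1.3 / 410 = 0.003 mm per day.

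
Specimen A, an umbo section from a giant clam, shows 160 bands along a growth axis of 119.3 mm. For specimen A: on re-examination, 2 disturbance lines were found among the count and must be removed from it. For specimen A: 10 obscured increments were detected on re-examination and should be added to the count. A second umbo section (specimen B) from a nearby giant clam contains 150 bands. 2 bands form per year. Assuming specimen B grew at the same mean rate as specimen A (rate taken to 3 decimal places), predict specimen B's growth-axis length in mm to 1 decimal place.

106.5 mm

Specimen A: true band count = 160 − 2 + 10 = 168.
Specimen A: dividing by 2 bands per year: 168 / 2 = 84 years.
A: Mean rate = 119.3 mm / 84 years ≈ 1.420 mm per year.
Specimen B: dividing by 2 bands per year: 150 / 2 = 75 years. B's length ≈ 1.420 × 75 = 106.5 mm.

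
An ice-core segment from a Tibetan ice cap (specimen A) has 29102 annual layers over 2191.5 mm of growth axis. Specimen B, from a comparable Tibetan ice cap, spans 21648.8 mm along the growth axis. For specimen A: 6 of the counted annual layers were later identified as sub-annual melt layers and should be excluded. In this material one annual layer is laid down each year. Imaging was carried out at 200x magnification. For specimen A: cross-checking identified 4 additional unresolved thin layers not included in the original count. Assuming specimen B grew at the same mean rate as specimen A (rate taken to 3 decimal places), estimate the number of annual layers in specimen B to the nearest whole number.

288651 annual layers

Specimen A: after corrections the count is 29102 − 6 + 4 = 29100 annual layers.
A: 2191.5 mm over 29100 years gives 2191.5 / 29100 ≈ 0.075 mm/year.
Specimen B: 21648.8 mm / 0.075 mm per year = 288650.67 years ≈ 288651 annual layers.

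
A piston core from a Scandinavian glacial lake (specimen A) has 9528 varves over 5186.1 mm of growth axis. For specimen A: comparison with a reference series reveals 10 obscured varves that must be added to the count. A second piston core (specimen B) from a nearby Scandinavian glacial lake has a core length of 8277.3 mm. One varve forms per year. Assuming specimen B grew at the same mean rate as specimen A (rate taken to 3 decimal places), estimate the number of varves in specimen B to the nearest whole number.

15216 varves

Specimen A: true varve count = 9528 + 10 = 9538.
A: Mean rate = 5186.1 mm / 9538 years ≈ 0.544 mm per year.
B spans 8277.3 / 0.544 = 15215.62 years ≈ 15216 varves.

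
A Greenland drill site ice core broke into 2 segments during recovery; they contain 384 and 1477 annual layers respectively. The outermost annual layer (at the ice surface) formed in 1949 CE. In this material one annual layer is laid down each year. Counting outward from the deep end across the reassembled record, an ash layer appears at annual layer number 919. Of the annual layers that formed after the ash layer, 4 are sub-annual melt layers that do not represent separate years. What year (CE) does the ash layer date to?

Total annual layers = 384 + 1477 = 1861.
Between annual layer 919 and the ice surface there are 1861 − 919 = 942 annual layers.
Excluding 4 false annual layers: 942 − 4 = 938.
1949 − 938 = 1011 CE.

1011 CE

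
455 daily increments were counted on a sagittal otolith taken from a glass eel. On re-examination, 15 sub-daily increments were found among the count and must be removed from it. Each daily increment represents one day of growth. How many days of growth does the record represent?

440 days

Correcting the raw count gives 455 − 15 = 440 true daily increments.
One daily increment per day makes the duration 440 days.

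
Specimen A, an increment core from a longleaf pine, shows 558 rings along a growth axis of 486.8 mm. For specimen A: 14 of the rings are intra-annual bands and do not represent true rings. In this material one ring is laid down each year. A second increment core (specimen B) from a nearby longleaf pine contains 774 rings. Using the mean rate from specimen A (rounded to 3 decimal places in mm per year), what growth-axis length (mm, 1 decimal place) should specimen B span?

692.7 mm

Specimen A: after corrections the count is 558 − 14 = 544 rings.
A: Extension rate ≈ 486.8 / 544 = 0.895 mm/yr.
For B, 0.895 mm/year × 774 years = 692.7 mm.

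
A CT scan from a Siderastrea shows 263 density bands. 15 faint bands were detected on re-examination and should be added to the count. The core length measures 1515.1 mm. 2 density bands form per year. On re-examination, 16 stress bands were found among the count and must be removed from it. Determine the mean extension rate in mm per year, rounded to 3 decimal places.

Adjusted count: 263 − 16 + 15 = 262 density bands.
With 2 density bands per year, 262 / 2 = 131 years.
Extension rate ≈ 1515.1 / 131 = 11.566 mm per year.

11.566 mm per year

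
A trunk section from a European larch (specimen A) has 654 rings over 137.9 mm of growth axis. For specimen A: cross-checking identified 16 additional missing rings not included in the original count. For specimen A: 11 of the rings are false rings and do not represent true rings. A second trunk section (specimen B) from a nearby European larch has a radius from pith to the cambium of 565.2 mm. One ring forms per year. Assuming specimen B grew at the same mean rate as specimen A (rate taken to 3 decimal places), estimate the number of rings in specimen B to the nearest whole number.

Specimen A: adjusted count: 654 − 11 + 16 = 659 rings.
A: Mean rate = 137.9 mm / 659 years ≈ 0.209 mm/yr.
For B, 565.2 / 0.209 = 2704.31 years ≈ 2704 rings.

2704 rings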